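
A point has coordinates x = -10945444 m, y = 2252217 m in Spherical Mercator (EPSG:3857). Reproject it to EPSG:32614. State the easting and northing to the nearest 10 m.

E 570730 m, N 2192170 m

Web Mercator inverse (R = 6378137 m) → φ = 19.82420345°, λ = -98.32459637°.
UTM 14N forward: E = 570730.121 m, N = 2192169.238 m.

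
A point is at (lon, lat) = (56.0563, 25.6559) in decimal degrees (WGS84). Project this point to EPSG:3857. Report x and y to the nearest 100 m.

Web Mercator is spherical with R = a = 6378137 m.
x = R·λ = 6378137 × 0.978367001 = 6240158.772 m.
y = R·ln tan(π/4 + φ/2) = 6378137 × 0.463540486 = 2956524.726 m.

x 6240200 m, y 2956500 m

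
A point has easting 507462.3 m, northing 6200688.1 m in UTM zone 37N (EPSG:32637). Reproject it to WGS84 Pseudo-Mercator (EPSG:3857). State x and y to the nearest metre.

Unproject from UTM 37N (λ₀ = 39°) → φ = 55.95149966°, λ = 39.11950028°.
Web Mercator (R = 6378137 m): x = 4354762.851 m, y = 7548766.662 m.

x 4354763 m, y 7548767 m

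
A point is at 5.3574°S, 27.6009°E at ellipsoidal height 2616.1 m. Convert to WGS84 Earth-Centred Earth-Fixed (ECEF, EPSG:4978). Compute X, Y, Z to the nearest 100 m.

X 5630100 m, Y 2943400 m, Z -591800 m

WGS84: a = 6378137 m, e² = 0.006694380; N(φ) = a/√(1−e²sin²φ) = 6378323.119 m.
X = (N+h)·cosφ·cosλ = 5630062.801 m; Y = (N+h)·cosφ·sinλ = 2943438.312 m; Z = (N(1−e²)+h)·sinφ = -591789.307 m.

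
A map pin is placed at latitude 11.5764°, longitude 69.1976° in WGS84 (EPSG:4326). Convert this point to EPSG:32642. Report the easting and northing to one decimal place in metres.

E 521543.6 m, N 1279720.9 m

Zone 42 central meridian λ₀ = 6×42 − 183 = 69°; Δλ = +0.1976°.
Transverse Mercator on WGS84 with k₀ = 0.9996 gives E = 521543.598 m, N = 1279720.932 m.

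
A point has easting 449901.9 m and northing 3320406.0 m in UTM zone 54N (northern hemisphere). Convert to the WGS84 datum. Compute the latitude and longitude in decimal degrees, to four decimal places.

Zone 54N: λ₀ = 141°, k₀ = 0.9996, false easting 500000 m.
Meridian distance M = (N − FN)/k₀ = 3321734.7 m.
Inverse transverse Mercator on WGS84 gives φ = 30.01360043°, λ = 140.48049984°.

lat 30.0136°, lon 140.4805°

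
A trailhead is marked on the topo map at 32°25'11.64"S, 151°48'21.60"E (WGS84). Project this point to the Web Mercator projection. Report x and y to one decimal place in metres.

x 16898966.6 m, y -3818556.1 m

Web Mercator is spherical with R = a = 6378137 m.
x = R·λ = 6378137 × 2.649514524 = 16898966.619 m.
y = R·ln tan(π/4 + φ/2) = 6378137 × -0.598694590 = -3818556.116 m.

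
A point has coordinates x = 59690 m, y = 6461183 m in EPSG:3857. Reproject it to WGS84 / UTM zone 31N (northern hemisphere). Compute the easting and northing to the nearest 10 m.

E 323750 m, N 5551100 m

Web Mercator inverse (R = 6378137 m) → φ = 50.08600076°, λ = 0.53620439°.
UTM 31N forward: E = 323751.702 m, N = 5551100.097 m.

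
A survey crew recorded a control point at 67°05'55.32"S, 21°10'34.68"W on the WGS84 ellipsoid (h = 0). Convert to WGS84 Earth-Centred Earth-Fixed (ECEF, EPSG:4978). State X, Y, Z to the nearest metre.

WGS84: a = 6378137 m, e² = 0.006694380; N(φ) = a/√(1−e²sin²φ) = 6396330.452 m.
X = (N+h)·cosφ·cosλ = 2321018.428 m; Y = (N+h)·cosφ·sinλ = -899159.382 m; Z = (N(1−e²)+h)·sinφ = -5852705.498 m.

X 2321018 m, Y -899159 m, Z -5852705 m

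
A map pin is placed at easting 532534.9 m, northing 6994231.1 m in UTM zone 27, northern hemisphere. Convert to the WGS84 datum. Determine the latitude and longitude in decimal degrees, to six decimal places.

Zone 27N: λ₀ = -21°, k₀ = 0.9996, false easting 500000 m.
Meridian distance M = (N − FN)/k₀ = 6997029.9 m.
Inverse transverse Mercator on WGS84 gives φ = 63.07609974°, λ = -20.35599997°.

lat 63.076100°, lon -20.356000°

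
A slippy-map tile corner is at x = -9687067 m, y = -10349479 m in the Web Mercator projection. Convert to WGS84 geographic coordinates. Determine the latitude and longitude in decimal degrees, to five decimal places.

R = 6378137 m. λ = x/R = -87.02040344°.
φ = 2·arctan(exp(y/R)) − 90° = 2·arctan(0.19738) − 90° = -67.66950116°.

lat -67.66950°, lon -87.02040°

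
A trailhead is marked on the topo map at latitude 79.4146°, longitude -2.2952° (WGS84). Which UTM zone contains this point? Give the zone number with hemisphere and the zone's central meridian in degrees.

Zone 30N, central meridian -3°

UTM zone = ⌊(λ + 180)/6⌋ + 1; -2.2952° ∈ [-6°, 0°) → zone 30.
Hemisphere: N (φ ≥ 0).
Central meridian λ₀ = 6×30 − 183 = -3°.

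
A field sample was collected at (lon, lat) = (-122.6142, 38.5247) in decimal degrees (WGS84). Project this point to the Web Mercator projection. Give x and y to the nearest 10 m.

Web Mercator is spherical with R = a = 6378137 m.
x = R·λ = 6378137 × -2.140021500 = -13649350.308 m.
y = R·ln tan(π/4 + φ/2) = 6378137 × 0.729651277 = 4653815.809 m.

x -13649350 m, y 4653820 m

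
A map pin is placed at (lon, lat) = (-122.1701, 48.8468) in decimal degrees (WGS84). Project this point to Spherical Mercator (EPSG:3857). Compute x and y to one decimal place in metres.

x -13599913.3 m, y 6248906.4 m

Web Mercator is spherical with R = a = 6378137 m.
x = R·λ = 6378137 × -2.132270492 = -13599913.322 m.
y = R·ln tan(π/4 + φ/2) = 6378137 × 0.979738508 = 6248906.426 m.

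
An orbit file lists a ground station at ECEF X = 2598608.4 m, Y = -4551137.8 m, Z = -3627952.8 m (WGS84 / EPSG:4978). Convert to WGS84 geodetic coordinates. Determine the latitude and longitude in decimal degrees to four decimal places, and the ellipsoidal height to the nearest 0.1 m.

λ = atan2(Y, X) = -60.27449971°; p = √(X²+Y²) = 5240765.3 m.
Bowring's method on WGS84 (a = 6378137 m, b = 6356752.314 m) gives φ = -34.87340039°, h = 2797.791 m.

lat -34.8734°, lon -60.2745°, h 2797.8 m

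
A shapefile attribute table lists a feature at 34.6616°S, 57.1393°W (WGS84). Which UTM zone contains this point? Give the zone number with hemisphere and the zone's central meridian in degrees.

Zone 21S, central meridian -57°

UTM zone = ⌊(λ + 180)/6⌋ + 1; -57.1393° ∈ [-60°, -54°) → zone 21.
Hemisphere: S (φ < 0).
Central meridian λ₀ = 6×21 − 183 = -57°.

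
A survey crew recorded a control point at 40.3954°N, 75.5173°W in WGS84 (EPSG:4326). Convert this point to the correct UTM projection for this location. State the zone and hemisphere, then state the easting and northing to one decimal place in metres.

Zone 18N: E 456099.1 m, N 4471772.7 m

Longitude -75.5173° lies in the 6° band [-78°, -72°), giving zone 18; latitude is north of the equator, so 18N.
Zone 18 central meridian λ₀ = 6×18 − 183 = -75°; Δλ = -0.5173°.
Transverse Mercator on WGS84 with k₀ = 0.9996 gives E = 456099.073 m, N = 4471772.689 m.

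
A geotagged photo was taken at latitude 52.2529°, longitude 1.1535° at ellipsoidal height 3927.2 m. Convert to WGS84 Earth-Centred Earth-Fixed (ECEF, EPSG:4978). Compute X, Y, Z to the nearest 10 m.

WGS84: a = 6378137 m, e² = 0.006694380; N(φ) = a/√(1−e²sin²φ) = 6391527.174 m.
X = (N+h)·cosφ·cosλ = 3914358.325 m; Y = (N+h)·cosφ·sinλ = 78815.970 m; Z = (N(1−e²)+h)·sinφ = 5023184.456 m.

X 3914360 m, Y 78820 m, Z 5023180 m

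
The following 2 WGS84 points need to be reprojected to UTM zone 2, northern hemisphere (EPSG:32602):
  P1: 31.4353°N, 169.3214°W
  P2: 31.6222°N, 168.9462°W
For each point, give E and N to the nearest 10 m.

P1: E 659530 m, N 3479060 m; P2: E 694800 m, N 3500390 m

UTM zone 2N: λ₀ = -171°, k₀ = 0.9996.
P1 (31.4353°, -169.3214°) → (659527.264, 3479064.702) m.
P2 (31.6222°, -168.9462°) → (694802.535, 3500391.744) m.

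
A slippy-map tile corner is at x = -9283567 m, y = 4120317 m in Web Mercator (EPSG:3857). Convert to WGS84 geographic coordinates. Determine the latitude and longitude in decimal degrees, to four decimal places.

R = 6378137 m. λ = x/R = -83.39570127°.
φ = 2·arctan(exp(y/R)) − 90° = 2·arctan(1.90791) − 90° = 34.67880320°.

lat 34.6788°, lon -83.3957°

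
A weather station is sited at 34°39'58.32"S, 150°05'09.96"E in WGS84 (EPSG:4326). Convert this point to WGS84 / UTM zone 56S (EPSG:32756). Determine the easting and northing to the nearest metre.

Zone 56 central meridian λ₀ = 6×56 − 183 = 153°; Δλ = -2.9139°.
Transverse Mercator on WGS84 with k₀ = 0.9996 gives E = 232985.574 m, N = 6160109.092 m.

E 232986 m, N 6160109 m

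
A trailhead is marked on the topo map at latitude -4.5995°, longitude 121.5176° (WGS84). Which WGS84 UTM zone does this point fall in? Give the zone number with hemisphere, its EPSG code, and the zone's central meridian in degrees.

UTM zone = ⌊(λ + 180)/6⌋ + 1; 121.5176° ∈ [120°, 126°) → zone 51.
Hemisphere: S (φ < 0).
Central meridian λ₀ = 6×51 − 183 = 123°.
EPSG code: 32751.

Zone 51S (EPSG:32751), central meridian 123°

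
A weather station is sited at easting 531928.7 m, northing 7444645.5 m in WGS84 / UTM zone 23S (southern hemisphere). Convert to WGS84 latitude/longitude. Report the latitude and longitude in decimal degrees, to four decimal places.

Zone 23S: λ₀ = -45°, k₀ = 0.9996, false easting 500000 m, false northing 10000000 m.
Meridian distance M = (N − FN)/k₀ = -2556377.1 m.
Inverse transverse Mercator on WGS84 gives φ = -23.10659976°, λ = -44.68820003°.

lat -23.1066°, lon -44.6882°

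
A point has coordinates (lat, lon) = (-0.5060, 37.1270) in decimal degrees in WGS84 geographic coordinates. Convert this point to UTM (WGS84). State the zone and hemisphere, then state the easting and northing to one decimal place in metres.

Zone 37S: E 291552.7 m, N 9944041.7 m

Longitude 37.1270° lies in the 6° band [36°, 42°), giving zone 37; latitude is south of the equator, so 37S.
Zone 37 central meridian λ₀ = 6×37 − 183 = 39°; Δλ = -1.8730°.
Transverse Mercator on WGS84 with k₀ = 0.9996 gives E = 291552.694 m, N = 9944041.685 m.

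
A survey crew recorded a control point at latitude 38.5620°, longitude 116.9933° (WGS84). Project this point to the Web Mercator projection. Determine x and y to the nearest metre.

Web Mercator is spherical with R = a = 6378137 m.
x = R·λ = 6378137 × 2.041918288 = 13023634.582 m.
y = R·ln tan(π/4 + φ/2) = 6378137 × 0.730483622 = 4659124.620 m.

x 13023635 m, y 4659125 m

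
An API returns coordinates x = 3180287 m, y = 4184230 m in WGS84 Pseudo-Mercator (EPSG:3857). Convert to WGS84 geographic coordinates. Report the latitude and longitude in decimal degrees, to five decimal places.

R = 6378137 m. λ = x/R = 28.56900420°.
φ = 2·arctan(exp(y/R)) − 90° = 2·arctan(1.92712) − 90° = 35.14960135°.

lat 35.14960°, lon 28.56900°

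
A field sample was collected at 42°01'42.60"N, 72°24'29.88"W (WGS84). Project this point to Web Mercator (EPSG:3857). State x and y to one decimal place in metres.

x -8060455.1 m, y 5165249.6 m

Web Mercator is spherical with R = a = 6378137 m.
x = R·λ = 6378137 × -1.263763241 = -8060455.085 m.
y = R·ln tan(π/4 + φ/2) = 6378137 × 0.809836722 = 5165249.562 m.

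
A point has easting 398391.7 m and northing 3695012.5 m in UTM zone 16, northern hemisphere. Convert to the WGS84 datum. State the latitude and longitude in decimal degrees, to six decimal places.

lat 33.389600°, lon -88.092500°

Zone 16N: λ₀ = -87°, k₀ = 0.9996, false easting 500000 m.
Meridian distance M = (N − FN)/k₀ = 3696491.1 m.
Inverse transverse Mercator on WGS84 gives φ = 33.38959961°, λ = -88.0924995002°.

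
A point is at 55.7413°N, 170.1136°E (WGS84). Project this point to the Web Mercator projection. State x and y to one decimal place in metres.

Web Mercator is spherical with R = a = 6378137 m.
x = R·λ = 6378137 × 2.969042422 = 18936959.329 m.
y = R·ln tan(π/4 + φ/2) = 6378137 × 1.177003133 = 7507087.235 m.

x 18936959.3 m, y 7507087.2 m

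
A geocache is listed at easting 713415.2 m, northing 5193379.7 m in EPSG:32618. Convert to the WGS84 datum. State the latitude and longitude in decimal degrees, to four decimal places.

Zone 18N: λ₀ = -75°, k₀ = 0.9996, false easting 500000 m.
Meridian distance M = (N − FN)/k₀ = 5195457.9 m.
Inverse transverse Mercator on WGS84 gives φ = 46.85970006°, λ = -72.20009952°.

lat 46.8597°, lon -72.2001°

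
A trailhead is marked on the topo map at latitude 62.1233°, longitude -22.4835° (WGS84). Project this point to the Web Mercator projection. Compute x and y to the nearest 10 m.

x -2502850 m, y 8888440 m

Web Mercator is spherical with R = a = 6378137 m.
x = R·λ = 6378137 × -0.392411102 = -2502851.771 m.
y = R·ln tan(π/4 + φ/2) = 6378137 × 1.393579132 = 8888438.622 m.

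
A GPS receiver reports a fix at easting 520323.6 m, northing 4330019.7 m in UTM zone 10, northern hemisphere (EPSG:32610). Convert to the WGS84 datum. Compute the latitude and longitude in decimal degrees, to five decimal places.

lat 39.11910°, lon -122.76490°

Zone 10N: λ₀ = -123°, k₀ = 0.9996, false easting 500000 m.
Meridian distance M = (N − FN)/k₀ = 4331752.4 m.
Inverse transverse Mercator on WGS84 gives φ = 39.11910017°, λ = -122.76489954°.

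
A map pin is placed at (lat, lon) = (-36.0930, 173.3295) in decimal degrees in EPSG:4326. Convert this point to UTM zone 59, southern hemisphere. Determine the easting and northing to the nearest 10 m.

E 709720 m, N 6003220 m

Zone 59 central meridian λ₀ = 6×59 − 183 = 171°; Δλ = +2.3295°.
Transverse Mercator on WGS84 with k₀ = 0.9996 gives E = 709723.343 m, N = 6003224.039 m.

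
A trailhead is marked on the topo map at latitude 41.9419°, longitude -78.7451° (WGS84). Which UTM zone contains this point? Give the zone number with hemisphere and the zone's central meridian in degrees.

UTM zone = ⌊(λ + 180)/6⌋ + 1; -78.7451° ∈ [-84°, -78°) → zone 17.
Hemisphere: N (φ ≥ 0).
Central meridian λ₀ = 6×17 − 183 = -81°.

Zone 17N, central meridian -81°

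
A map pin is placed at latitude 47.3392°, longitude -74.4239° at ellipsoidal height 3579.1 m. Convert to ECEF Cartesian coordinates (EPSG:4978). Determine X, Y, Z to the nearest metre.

X 1163343 m, Y -4173347 m, Z 4670033 m

WGS84: a = 6378137 m, e² = 0.006694380; N(φ) = a/√(1−e²sin²φ) = 6389713.495 m.
X = (N+h)·cosφ·cosλ = 1163342.977 m; Y = (N+h)·cosφ·sinλ = -4173346.611 m; Z = (N(1−e²)+h)·sinφ = 4670033.336 m.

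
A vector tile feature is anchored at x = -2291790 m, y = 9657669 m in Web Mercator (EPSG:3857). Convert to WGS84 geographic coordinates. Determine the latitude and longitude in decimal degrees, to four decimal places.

lat 65.1865°, lon -20.5875°

R = 6378137 m. λ = x/R = -20.58749985°.
φ = 2·arctan(exp(y/R)) − 90° = 2·arctan(4.54571) − 90° = 65.18650087°.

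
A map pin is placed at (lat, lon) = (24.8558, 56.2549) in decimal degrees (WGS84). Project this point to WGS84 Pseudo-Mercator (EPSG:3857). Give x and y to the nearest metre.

Web Mercator is spherical with R = a = 6378137 m.
x = R·λ = 6378137 × 0.981833225 = 6262266.823 m.
y = R·ln tan(π/4 + φ/2) = 6378137 × 0.448100013 = 2858043.270 m.

x 6262267 m, y 2858043 m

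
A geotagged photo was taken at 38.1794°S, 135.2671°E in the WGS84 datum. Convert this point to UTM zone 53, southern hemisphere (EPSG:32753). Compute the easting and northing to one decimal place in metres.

Zone 53 central meridian λ₀ = 6×53 − 183 = 135°; Δλ = +0.2671°.
Transverse Mercator on WGS84 with k₀ = 0.9996 gives E = 523393.443 m, N = 5774246.168 m.

E 523393.4 m, N 5774246.2 m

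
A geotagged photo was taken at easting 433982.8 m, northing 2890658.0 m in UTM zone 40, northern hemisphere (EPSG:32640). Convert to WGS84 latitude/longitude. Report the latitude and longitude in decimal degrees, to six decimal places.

Zone 40N: λ₀ = 57°, k₀ = 0.9996, false easting 500000 m.
Meridian distance M = (N − FN)/k₀ = 2891814.7 m.
Inverse transverse Mercator on WGS84 gives φ = 26.13370008°, λ = 56.33960000°.

lat 26.133700°, lon 56.339600°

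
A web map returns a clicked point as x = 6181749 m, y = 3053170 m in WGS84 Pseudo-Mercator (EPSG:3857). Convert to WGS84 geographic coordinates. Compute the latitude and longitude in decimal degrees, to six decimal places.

lat 26.435900°, lon 55.531596°

R = 6378137 m. λ = x/R = 55.53159609°.
φ = 2·arctan(exp(y/R)) − 90° = 2·arctan(1.61396) − 90° = 26.43590031°.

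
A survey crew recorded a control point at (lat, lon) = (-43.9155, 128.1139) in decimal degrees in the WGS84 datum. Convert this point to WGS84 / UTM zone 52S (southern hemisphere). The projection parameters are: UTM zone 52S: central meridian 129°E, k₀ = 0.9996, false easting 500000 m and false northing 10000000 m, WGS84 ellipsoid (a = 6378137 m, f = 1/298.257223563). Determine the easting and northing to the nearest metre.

Zone 52 central meridian λ₀ = 6×52 − 183 = 129°; Δλ = -0.8861°.
Transverse Mercator on WGS84 with k₀ = 0.9996 gives E = 428856.859 m, N = 5137130.736 m.

E 428857 m, N 5137131 m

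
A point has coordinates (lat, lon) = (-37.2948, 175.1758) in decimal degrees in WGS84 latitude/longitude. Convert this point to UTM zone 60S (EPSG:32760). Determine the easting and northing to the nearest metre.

Zone 60 central meridian λ₀ = 6×60 − 183 = 177°; Δλ = -1.8242°.
Transverse Mercator on WGS84 with k₀ = 0.9996 gives E = 338311.298 m, N = 5870863.795 m.

E 338311 m, N 5870864 m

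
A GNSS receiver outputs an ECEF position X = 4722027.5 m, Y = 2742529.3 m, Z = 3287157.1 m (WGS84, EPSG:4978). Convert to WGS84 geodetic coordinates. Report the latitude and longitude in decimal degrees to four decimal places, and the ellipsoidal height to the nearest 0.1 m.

λ = atan2(Y, X) = 30.14779960°; p = √(X²+Y²) = 5460678.6 m.
Bowring's method on WGS84 (a = 6378137 m, b = 6356752.314 m) gives φ = 31.21689996°, h = 1300.319 m.

lat 31.2169°, lon 30.1478°, h 1300.3 m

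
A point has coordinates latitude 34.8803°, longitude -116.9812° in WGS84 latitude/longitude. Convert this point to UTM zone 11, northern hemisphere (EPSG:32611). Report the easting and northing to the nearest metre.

E 501718 m, N 3859769 m

Zone 11 central meridian λ₀ = 6×11 − 183 = -117°; Δλ = +0.0188°.
Transverse Mercator on WGS84 with k₀ = 0.9996 gives E = 501718.026 m, N = 3859769.082 m.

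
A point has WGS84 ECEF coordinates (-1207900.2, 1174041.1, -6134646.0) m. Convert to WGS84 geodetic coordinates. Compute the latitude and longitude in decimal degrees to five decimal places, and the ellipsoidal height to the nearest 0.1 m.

λ = atan2(Y, X) = 135.81439995°; p = √(X²+Y²) = 1684457.0 m.
Bowring's method on WGS84 (a = 6378137 m, b = 6356752.314 m) gives φ = -74.74399956°, h = 3459.365 m.

lat -74.74400°, lon 135.81440°, h 3459.4 m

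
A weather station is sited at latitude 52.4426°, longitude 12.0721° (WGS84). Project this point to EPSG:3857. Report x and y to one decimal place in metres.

Web Mercator is spherical with R = a = 6378137 m.
x = R·λ = 6378137 × 0.210697893 = 1343860.025 m.
y = R·ln tan(π/4 + φ/2) = 6378137 × 1.078771477 = 6880552.274 m.

x 1343860.0 m, y 6880552.3 m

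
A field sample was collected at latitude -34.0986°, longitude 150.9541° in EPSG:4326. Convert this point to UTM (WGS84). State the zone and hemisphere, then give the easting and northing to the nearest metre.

Zone 56S: E 311269 m, N 6225022 m

Longitude 150.9541° lies in the 6° band [150°, 156°), giving zone 56; latitude is south of the equator, so 56S.
Zone 56 central meridian λ₀ = 6×56 − 183 = 153°; Δλ = -2.0459°.
Transverse Mercator on WGS84 with k₀ = 0.9996 gives E = 311269.128 m, N = 6225021.836 m.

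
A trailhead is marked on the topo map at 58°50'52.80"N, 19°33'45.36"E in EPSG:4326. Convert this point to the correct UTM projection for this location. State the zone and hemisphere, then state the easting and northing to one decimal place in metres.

Longitude 19.5626° lies in the 6° band [18°, 24°), giving zone 34; latitude is north of the equator, so 34N.
Zone 34 central meridian λ₀ = 6×34 − 183 = 21°; Δλ = -1.4374°.
Transverse Mercator on WGS84 with k₀ = 0.9996 gives E = 417058.423 m, N = 6524017.369 m.

Zone 34N: E 417058.4 m, N 6524017.4 m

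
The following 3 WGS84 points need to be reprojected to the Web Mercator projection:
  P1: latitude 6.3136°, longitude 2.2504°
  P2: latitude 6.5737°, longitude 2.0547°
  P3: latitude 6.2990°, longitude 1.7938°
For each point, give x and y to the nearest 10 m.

Web Mercator: x = R·λ, y = R·ln tan(π/4+φ/2), R = 6378137 m.
P1 (6.3136°, 2.2504°) → (250513.382, 704253.418) m.
P2 (6.5737°, 2.0547°) → (228728.158, 733391.718) m.
P3 (6.2990°, 1.7938°) → (199684.903, 702618.259) m.

P1: x 250510 m, y 704250 m; P2: x 228730 m, y 733390 m; P3: x 199680 m, y 702620 m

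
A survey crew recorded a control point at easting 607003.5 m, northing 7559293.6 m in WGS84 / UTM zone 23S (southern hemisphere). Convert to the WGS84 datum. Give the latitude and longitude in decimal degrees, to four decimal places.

lat -22.0679°, lon -43.9629°

Zone 23S: λ₀ = -45°, k₀ = 0.9996, false easting 500000 m, false northing 10000000 m.
Meridian distance M = (N − FN)/k₀ = -2441683.1 m.
Inverse transverse Mercator on WGS84 gives φ = -22.06789967°, λ = -43.96290024°.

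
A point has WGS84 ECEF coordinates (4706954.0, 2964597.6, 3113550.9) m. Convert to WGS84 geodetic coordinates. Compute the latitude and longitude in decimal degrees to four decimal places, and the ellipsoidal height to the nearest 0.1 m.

lat 29.4006°, lon 32.2041°, h 1813.6 m

λ = atan2(Y, X) = 32.20410049°; p = √(X²+Y²) = 5562756.1 m.
Bowring's method on WGS84 (a = 6378137 m, b = 6356752.314 m) gives φ = 29.40059977°, h = 1813.582 m.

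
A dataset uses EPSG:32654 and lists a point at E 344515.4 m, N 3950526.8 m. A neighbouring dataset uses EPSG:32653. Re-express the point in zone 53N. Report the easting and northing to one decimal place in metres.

E 887537.5 m, N 3957622.8 m

UTM 54N → geographic: φ = 35.68639955°, λ = 139.28170019°.
UTM 53N (λ₀ = 135°) forward: E = 887537.5498 m, N = 3957622.757 m.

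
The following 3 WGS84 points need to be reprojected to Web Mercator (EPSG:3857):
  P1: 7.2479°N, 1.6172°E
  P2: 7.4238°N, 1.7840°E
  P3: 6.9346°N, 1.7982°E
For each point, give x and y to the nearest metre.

Web Mercator: x = R·λ, y = R·ln tan(π/4+φ/2), R = 6378137 m.
P1 (7.2479°, 1.6172°) → (180025.881, 808993.033) m.
P2 (7.4238°, 1.7840°) → (198593.972, 828735.738) m.
P3 (6.9346°, 1.7982°) → (200174.708, 773847.758) m.

P1: x 180026 m, y 808993 m; P2: x 198594 m, y 828736 m; P3: x 200175 m, y 773848 m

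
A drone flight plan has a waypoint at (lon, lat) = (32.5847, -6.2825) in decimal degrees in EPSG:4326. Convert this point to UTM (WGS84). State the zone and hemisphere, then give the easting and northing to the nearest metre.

Longitude 32.5847° lies in the 6° band [30°, 36°), giving zone 36; latitude is south of the equator, so 36S.
Zone 36 central meridian λ₀ = 6×36 − 183 = 33°; Δλ = -0.4153°.
Transverse Mercator on WGS84 with k₀ = 0.9996 gives E = 454062.804 m, N = 9305548.886 m.

Zone 36S: E 454063 m, N 9305549 m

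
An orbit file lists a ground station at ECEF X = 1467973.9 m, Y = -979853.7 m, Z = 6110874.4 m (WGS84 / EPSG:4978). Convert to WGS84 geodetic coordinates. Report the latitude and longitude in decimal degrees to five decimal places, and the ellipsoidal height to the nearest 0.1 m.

λ = atan2(Y, X) = -33.72260035°; p = √(X²+Y²) = 1764953.4 m.
Bowring's method on WGS84 (a = 6378137 m, b = 6356752.314 m) gives φ = 73.99239964°, h = 2257.084 m.

lat 73.99240°, lon -33.72260°, h 2257.1 m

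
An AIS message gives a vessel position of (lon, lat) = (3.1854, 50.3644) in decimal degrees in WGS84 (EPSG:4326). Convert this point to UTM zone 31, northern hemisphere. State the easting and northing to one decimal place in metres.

Zone 31 central meridian λ₀ = 6×31 − 183 = 3°; Δλ = +0.1854°.
Transverse Mercator on WGS84 with k₀ = 0.9996 gives E = 513186.371 m, N = 5579164.069 m.

E 513186.4 m, N 5579164.1 m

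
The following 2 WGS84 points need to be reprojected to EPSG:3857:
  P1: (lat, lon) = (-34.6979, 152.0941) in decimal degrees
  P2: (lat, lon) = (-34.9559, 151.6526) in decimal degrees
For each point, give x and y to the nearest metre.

P1: x 16931038 m, y -4122902 m; P2: x 16881890 m, y -4157890 m

Web Mercator: x = R·λ, y = R·ln tan(π/4+φ/2), R = 6378137 m.
P1 (-34.6979°, 152.0941°) → (16931037.765, -4122902.370) m.
P2 (-34.9559°, 151.6526°) → (16881890.209, -4157889.744) m.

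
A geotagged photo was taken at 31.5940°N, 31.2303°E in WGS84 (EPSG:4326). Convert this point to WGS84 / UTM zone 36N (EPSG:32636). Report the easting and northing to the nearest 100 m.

E 332100 m, N 3496800 m

Zone 36 central meridian λ₀ = 6×36 − 183 = 33°; Δλ = -1.7697°.
Transverse Mercator on WGS84 with k₀ = 0.9996 gives E = 332097.870 m, N = 3496793.829 m.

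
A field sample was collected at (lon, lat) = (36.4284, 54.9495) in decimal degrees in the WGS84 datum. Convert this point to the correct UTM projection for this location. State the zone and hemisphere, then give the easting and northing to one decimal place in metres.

Longitude 36.4284° lies in the 6° band [36°, 42°), giving zone 37; latitude is north of the equator, so 37N.
Zone 37 central meridian λ₀ = 6×37 − 183 = 39°; Δλ = -2.5716°.
Transverse Mercator on WGS84 with k₀ = 0.9996 gives E = 335310.778 m, N = 6092198.306 m.

Zone 37N: E 335310.8 m, N 6092198.3 m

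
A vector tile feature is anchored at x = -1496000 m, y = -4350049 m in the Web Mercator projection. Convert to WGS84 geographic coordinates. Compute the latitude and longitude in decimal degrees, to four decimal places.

lat -36.3584°, lon -13.4388°

R = 6378137 m. λ = x/R = -13.43879665°.
φ = 2·arctan(exp(y/R)) − 90° = 2·arctan(0.50559) − 90° = -36.35839721°.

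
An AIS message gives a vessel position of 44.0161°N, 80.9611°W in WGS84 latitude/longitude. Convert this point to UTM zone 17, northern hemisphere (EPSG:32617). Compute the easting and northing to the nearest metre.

E 503118 m, N 4873662 m

Zone 17 central meridian λ₀ = 6×17 − 183 = -81°; Δλ = +0.0389°.
Transverse Mercator on WGS84 with k₀ = 0.9996 gives E = 503117.929 m, N = 4873661.770 m.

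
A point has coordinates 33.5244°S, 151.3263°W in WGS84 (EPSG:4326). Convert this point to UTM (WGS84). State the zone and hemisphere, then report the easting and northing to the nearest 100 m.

Longitude -151.3263° lies in the 6° band [-156°, -150°), giving zone 5; latitude is south of the equator, so 5S.
Zone 5 central meridian λ₀ = 6×5 − 183 = -153°; Δλ = +1.6737°.
Transverse Mercator on WGS84 with k₀ = 0.9996 gives E = 655427.312 m, N = 6289321.575 m.

Zone 5S: E 655400 m, N 6289300 m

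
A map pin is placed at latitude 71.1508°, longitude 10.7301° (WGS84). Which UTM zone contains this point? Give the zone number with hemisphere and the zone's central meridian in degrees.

UTM zone = ⌊(λ + 180)/6⌋ + 1; 10.7301° ∈ [6°, 12°) → zone 32.
Hemisphere: N (φ ≥ 0).
Central meridian λ₀ = 6×32 − 183 = 9°.

Zone 32N, central meridian 9°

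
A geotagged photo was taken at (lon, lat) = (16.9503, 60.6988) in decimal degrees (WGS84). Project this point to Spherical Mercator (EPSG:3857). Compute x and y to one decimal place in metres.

x 1886898.8 m, y 8556988.8 m

Web Mercator is spherical with R = a = 6378137 m.
x = R·λ = 6378137 × 0.295838544 = 1886898.765 m.
y = R·ln tan(π/4 + φ/2) = 6378137 × 1.341612571 = 8556988.780 m.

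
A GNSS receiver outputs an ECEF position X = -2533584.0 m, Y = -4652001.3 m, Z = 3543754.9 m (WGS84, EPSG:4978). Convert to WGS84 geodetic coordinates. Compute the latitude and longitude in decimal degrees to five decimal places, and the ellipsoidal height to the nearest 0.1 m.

lat 33.96010°, lon -118.57370°, h 1751.3 m

λ = atan2(Y, X) = -118.57369995°; p = √(X²+Y²) = 5297184.5 m.
Bowring's method on WGS84 (a = 6378137 m, b = 6356752.314 m) gives φ = 33.96010014°, h = 1751.348 m.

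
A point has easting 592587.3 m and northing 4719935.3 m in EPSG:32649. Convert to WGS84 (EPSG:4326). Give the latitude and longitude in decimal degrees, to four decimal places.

lat 42.6263°, lon 112.1291°

Zone 49N: λ₀ = 111°, k₀ = 0.9996, false easting 500000 m.
Meridian distance M = (N − FN)/k₀ = 4721824.0 m.
Inverse transverse Mercator on WGS84 gives φ = 42.62630035°, λ = 112.12909940°.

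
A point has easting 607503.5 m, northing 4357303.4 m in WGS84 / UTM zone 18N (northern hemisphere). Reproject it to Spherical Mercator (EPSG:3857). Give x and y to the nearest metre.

Unproject from UTM 18N (λ₀ = -75°) → φ = 39.35850021°, λ = -73.75220006°.
Web Mercator (R = 6378137 m): x = -8210057.356 m, y = 4773154.526 m.

x -8210057 m, y 4773155 m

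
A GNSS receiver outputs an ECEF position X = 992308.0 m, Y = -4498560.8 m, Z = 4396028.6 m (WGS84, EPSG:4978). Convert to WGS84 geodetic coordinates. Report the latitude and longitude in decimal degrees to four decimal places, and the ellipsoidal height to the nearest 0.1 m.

lat 43.8517°, lon -77.5607°, h -281.6 m

λ = atan2(Y, X) = -77.56070018°; p = √(X²+Y²) = 4606704.3 m.
Bowring's method on WGS84 (a = 6378137 m, b = 6356752.314 m) gives φ = 43.85169998°, h = -281.647 m.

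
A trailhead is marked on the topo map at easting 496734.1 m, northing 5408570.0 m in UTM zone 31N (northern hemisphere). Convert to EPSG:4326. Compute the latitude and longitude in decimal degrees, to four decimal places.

Zone 31N: λ₀ = 3°, k₀ = 0.9996, false easting 500000 m.
Meridian distance M = (N − FN)/k₀ = 5410734.3 m.
Inverse transverse Mercator on WGS84 gives φ = 48.83009965°, λ = 2.95549998°.

lat 48.8301°, lon 2.9555°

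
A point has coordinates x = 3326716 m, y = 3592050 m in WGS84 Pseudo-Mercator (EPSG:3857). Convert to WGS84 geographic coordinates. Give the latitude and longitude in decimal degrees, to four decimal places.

lat 30.6861°, lon 29.8844°

R = 6378137 m. λ = x/R = 29.88439829°.
φ = 2·arctan(exp(y/R)) − 90° = 2·arctan(1.75625) − 90° = 30.68609999°.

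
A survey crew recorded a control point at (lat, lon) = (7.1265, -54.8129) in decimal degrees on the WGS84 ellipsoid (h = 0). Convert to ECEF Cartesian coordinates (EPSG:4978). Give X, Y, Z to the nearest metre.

WGS84: a = 6378137 m, e² = 0.006694380; N(φ) = a/√(1−e²sin²φ) = 6378465.605 m.
X = (N+h)·cosφ·cosλ = 3647185.022 m; Y = (N+h)·cosφ·sinλ = -5172686.457 m; Z = (N(1−e²)+h)·sinφ = 786017.816 m.

X 3647185 m, Y -5172686 m, Z 786018 m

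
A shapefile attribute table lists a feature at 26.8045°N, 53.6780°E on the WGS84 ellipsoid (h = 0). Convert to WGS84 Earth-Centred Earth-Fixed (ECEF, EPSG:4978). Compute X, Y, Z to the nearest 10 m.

X 3374280 m, Y 4589830 m, Z 2858900 m

WGS84: a = 6378137 m, e² = 0.006694380; N(φ) = a/√(1−e²sin²φ) = 6382482.804 m.
X = (N+h)·cosφ·cosλ = 3374276.753 m; Y = (N+h)·cosφ·sinλ = 4589826.365 m; Z = (N(1−e²)+h)·sinφ = 2858898.042 m.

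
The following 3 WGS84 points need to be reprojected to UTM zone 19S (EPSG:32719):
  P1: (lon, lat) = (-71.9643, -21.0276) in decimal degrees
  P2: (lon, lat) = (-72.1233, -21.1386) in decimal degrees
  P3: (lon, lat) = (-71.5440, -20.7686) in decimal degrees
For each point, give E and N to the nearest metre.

P1: E 191878 m, N 7671936 m; P2: E 175580 m, N 7659322 m; P3: E 235134 m, N 7701376 m

UTM zone 19S: λ₀ = -69°, k₀ = 0.9996.
P1 (-21.0276°, -71.9643°) → (191877.724, 7671936.013) m.
P2 (-21.1386°, -72.1233°) → (175580.043, 7659322.019) m.
P3 (-20.7686°, -71.5440°) → (235134.158, 7701375.653) m.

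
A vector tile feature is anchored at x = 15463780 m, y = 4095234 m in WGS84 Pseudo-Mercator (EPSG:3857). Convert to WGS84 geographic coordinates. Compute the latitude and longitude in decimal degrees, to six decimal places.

R = 6378137 m. λ = x/R = 138.91349924°.
φ = 2·arctan(exp(y/R)) − 90° = 2·arctan(1.90042) − 90° = 34.49329949°.

lat 34.493299°, lon 138.913499°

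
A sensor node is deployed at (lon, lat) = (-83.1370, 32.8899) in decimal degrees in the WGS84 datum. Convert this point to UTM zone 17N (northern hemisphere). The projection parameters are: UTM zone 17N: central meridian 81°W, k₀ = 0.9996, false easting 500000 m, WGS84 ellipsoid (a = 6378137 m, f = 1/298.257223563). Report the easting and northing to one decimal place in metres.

E 300103.6 m, N 3641106.2 m

Zone 17 central meridian λ₀ = 6×17 − 183 = -81°; Δλ = -2.1370°.
Transverse Mercator on WGS84 with k₀ = 0.9996 gives E = 300103.626 m, N = 3641106.240 m.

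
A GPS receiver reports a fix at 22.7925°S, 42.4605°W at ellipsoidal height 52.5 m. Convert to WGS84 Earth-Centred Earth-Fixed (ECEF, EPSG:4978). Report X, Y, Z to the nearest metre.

X 4340213 m, Y -3971572 m, Z -2455571 m

WGS84: a = 6378137 m, e² = 0.006694380; N(φ) = a/√(1−e²sin²φ) = 6381343.339 m.
X = (N+h)·cosφ·cosλ = 4340213.384 m; Y = (N+h)·cosφ·sinλ = -3971571.725 m; Z = (N(1−e²)+h)·sinφ = -2455571.100 m.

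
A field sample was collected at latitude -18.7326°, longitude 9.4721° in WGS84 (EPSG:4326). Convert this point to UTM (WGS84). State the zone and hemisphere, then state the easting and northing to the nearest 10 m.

Zone 32S: E 549770 m, N 7928690 m

Longitude 9.4721° lies in the 6° band [6°, 12°), giving zone 32; latitude is south of the equator, so 32S.
Zone 32 central meridian λ₀ = 6×32 − 183 = 9°; Δλ = +0.4721°.
Transverse Mercator on WGS84 with k₀ = 0.9996 gives E = 549767.755 m, N = 7928693.494 m.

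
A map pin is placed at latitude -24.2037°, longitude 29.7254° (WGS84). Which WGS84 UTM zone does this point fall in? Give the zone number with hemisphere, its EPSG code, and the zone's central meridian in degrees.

UTM zone = ⌊(λ + 180)/6⌋ + 1; 29.7254° ∈ [24°, 30°) → zone 35.
Hemisphere: S (φ < 0).
Central meridian λ₀ = 6×35 − 183 = 27°.
EPSG code: 32735.

Zone 35S (EPSG:32735), central meridian 27°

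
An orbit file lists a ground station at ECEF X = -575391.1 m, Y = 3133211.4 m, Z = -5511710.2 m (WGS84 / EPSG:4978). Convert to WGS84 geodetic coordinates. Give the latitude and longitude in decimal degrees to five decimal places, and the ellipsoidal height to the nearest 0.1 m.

lat -60.13970°, lon 100.40600°, h 3998.0 m

λ = atan2(Y, X) = 100.40600055°; p = √(X²+Y²) = 3185606.5 m.
Bowring's method on WGS84 (a = 6378137 m, b = 6356752.314 m) gives φ = -60.13969998°, h = 3998.0499 m.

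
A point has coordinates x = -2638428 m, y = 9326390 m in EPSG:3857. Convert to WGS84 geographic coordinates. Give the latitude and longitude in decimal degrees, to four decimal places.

R = 6378137 m. λ = x/R = -23.70140198°.
φ = 2·arctan(exp(y/R)) − 90° = 2·arctan(4.31563) − 90° = 63.90780183°.

lat 63.9078°, lon -23.7014°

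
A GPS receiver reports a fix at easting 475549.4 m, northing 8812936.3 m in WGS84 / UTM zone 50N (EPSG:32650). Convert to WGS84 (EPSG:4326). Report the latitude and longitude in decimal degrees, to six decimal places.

lat 79.382700°, lon 115.811199°

Zone 50N: λ₀ = 117°, k₀ = 0.9996, false easting 500000 m.
Meridian distance M = (N − FN)/k₀ = 8816462.9 m.
Inverse transverse Mercator on WGS84 gives φ = 79.38269966°, λ = 115.81119911°.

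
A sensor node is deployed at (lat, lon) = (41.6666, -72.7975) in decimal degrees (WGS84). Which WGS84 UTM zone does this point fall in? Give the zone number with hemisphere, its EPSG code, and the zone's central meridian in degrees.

UTM zone = ⌊(λ + 180)/6⌋ + 1; -72.7975° ∈ [-78°, -72°) → zone 18.
Hemisphere: N (φ ≥ 0).
Central meridian λ₀ = 6×18 − 183 = -75°.
EPSG code: 32618.

Zone 18N (EPSG:32618), central meridian -75°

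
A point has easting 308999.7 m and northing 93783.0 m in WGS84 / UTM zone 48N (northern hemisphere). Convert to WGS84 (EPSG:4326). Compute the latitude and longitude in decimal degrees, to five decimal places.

Zone 48N: λ₀ = 105°, k₀ = 0.9996, false easting 500000 m.
Meridian distance M = (N − FN)/k₀ = 93820.5 m.
Inverse transverse Mercator on WGS84 gives φ = 0.84810040°, λ = 103.28360012°.

lat 0.84810°, lon 103.28360°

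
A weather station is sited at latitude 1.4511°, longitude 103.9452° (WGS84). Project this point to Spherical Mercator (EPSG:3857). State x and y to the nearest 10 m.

Web Mercator is spherical with R = a = 6378137 m.
x = R·λ = 6378137 × 1.814185982 = 11571126.734 m.
y = R·ln tan(π/4 + φ/2) = 6378137 × 0.025329181 = 161552.985 m.

x 11571130 m, y 161550 m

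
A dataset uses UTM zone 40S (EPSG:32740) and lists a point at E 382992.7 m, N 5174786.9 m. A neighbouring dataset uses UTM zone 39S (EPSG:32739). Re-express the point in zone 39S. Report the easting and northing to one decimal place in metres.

E 867512.6 m, N 5165735.8 m

UTM 40S → geographic: φ = -43.57069980°, λ = 55.55099998°.
UTM 39S (λ₀ = 51°) forward: E = 867512.581 m, N = 5165735.758 m.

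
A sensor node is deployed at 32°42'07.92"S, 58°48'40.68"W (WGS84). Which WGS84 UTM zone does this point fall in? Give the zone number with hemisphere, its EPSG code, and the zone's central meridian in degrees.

Zone 21S (EPSG:32721), central meridian -57°

UTM zone = ⌊(λ + 180)/6⌋ + 1; -58.8113° ∈ [-60°, -54°) → zone 21.
Hemisphere: S (φ < 0).
Central meridian λ₀ = 6×21 − 183 = -57°.
EPSG code: 32721.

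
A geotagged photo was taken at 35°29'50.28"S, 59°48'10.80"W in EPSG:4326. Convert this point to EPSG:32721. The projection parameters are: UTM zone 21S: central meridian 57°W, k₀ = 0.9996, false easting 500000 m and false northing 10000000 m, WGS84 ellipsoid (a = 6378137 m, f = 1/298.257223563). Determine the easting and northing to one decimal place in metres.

E 245745.4 m, N 6068193.0 m

Zone 21 central meridian λ₀ = 6×21 − 183 = -57°; Δλ = -2.8030°.
Transverse Mercator on WGS84 with k₀ = 0.9996 gives E = 245745.433 m, N = 6068192.989 m.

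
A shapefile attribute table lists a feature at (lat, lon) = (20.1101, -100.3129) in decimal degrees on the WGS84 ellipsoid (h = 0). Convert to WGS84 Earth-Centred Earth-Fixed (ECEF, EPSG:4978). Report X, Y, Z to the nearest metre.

WGS84: a = 6378137 m, e² = 0.006694380; N(φ) = a/√(1−e²sin²φ) = 6380662.268 m.
X = (N+h)·cosφ·cosλ = -1072648.717 m; Y = (N+h)·cosφ·sinλ = -5894859.955 m; Z = (N(1−e²)+h)·sinφ = 2179146.330 m.

X -1072649 m, Y -5894860 m, Z 2179146 m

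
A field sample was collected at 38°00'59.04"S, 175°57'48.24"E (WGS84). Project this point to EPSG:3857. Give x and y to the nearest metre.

x 19588156 m, y -4581743 m

Web Mercator is spherical with R = a = 6378137 m.
x = R·λ = 6378137 × 3.071140693 = 19588156.086 m.
y = R·ln tan(π/4 + φ/2) = 6378137 × -0.718351274 = -4581742.842 m.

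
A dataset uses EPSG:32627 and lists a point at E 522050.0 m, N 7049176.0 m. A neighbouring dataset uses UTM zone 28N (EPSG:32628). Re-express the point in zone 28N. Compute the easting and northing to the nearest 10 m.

E 224340 m, N 7061080 m

UTM 27N → geographic: φ = 63.56999981°, λ = -20.55599962°.
UTM 28N (λ₀ = -15°) forward: E = 224337.000 m, N = 7061081.219 m.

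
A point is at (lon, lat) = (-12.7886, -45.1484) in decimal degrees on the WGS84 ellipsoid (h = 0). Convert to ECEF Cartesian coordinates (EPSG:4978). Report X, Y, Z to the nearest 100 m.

X 4394100 m, Y -997400 m, Z -4499000 m

WGS84: a = 6378137 m, e² = 0.006694380; N(φ) = a/√(1−e²sin²φ) = 6388893.864 m.
X = (N+h)·cosφ·cosλ = 4394137.728 m; Y = (N+h)·cosφ·sinλ = -997404.220 m; Z = (N(1−e²)+h)·sinφ = -4498995.019 m.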